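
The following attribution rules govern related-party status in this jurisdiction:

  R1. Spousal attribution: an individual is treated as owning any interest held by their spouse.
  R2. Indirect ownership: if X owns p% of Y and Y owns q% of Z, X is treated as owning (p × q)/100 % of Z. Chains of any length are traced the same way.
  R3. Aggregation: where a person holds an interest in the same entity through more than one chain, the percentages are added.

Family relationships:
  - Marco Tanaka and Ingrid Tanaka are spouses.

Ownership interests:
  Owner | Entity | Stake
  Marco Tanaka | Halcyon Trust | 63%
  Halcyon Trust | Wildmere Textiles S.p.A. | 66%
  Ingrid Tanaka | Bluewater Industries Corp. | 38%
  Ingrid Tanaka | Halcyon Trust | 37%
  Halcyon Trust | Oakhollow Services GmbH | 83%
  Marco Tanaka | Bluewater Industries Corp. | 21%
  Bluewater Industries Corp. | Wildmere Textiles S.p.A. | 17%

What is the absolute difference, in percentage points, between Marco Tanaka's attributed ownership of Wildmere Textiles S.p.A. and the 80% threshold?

By spousal attribution (R1), Marco Tanaka is treated as also owning Ingrid Tanaka's interest in Halcyon Trust, giving 63% + 37% = 100%.
By spousal attribution (R1), Marco Tanaka is treated as also owning Ingrid Tanaka's interest in Bluewater Industries Corp, giving 21% + 38% = 59%.
Chain via Halcyon Trust (R2): 100% × 66% = 66% of Wildmere Textiles S.p.A.
Chain via Bluewater Industries Corp. (R2): 59% × 17% = 10.03% of Wildmere Textiles S.p.A.
Aggregating (R3): 66% + 10.03% = 76.03%.
76.03% falls short of the 80% threshold by 3.97 percentage points.

3.97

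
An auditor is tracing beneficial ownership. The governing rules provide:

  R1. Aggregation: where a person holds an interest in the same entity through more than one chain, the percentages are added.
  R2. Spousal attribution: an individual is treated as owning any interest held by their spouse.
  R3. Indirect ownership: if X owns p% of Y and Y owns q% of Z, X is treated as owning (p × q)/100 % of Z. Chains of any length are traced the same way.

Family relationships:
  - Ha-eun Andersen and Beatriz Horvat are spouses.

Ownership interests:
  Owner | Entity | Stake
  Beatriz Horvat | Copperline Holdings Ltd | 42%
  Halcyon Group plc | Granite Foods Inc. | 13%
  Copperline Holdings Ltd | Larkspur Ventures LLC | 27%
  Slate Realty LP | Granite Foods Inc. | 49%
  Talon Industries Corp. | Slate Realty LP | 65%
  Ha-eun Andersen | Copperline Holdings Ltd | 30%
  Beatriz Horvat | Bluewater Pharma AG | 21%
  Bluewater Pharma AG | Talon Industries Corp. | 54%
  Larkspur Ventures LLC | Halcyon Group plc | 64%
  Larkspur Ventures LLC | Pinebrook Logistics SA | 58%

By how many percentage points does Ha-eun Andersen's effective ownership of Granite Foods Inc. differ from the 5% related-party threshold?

By spousal attribution (R2), Ha-eun Andersen is treated as also owning Beatriz Horvat's interest in Copperline Holdings Ltd, giving 30% + 42% = 72%.
By spousal attribution (R2), Ha-eun Andersen is treated as owning Beatriz Horvat's 21% interest in Bluewater Pharma AG.
Chain via Copperline Holdings Ltd → Larkspur Ventures LLC → Halcyon Group plc (R3): 72% × 27% × 64% × 13% = 1.617408% of Granite Foods Inc.
Chain via Bluewater Pharma AG → Talon Industries Corp. → Slate Realty LP (R3): 21% × 54% × 65% × 49% = 3.61179% of Granite Foods Inc.
Aggregating (R1): 1.617408% + 3.61179% = 5.229198%.
5.229198% exceeds the 5% threshold by 0.229198 percentage points.

0.229198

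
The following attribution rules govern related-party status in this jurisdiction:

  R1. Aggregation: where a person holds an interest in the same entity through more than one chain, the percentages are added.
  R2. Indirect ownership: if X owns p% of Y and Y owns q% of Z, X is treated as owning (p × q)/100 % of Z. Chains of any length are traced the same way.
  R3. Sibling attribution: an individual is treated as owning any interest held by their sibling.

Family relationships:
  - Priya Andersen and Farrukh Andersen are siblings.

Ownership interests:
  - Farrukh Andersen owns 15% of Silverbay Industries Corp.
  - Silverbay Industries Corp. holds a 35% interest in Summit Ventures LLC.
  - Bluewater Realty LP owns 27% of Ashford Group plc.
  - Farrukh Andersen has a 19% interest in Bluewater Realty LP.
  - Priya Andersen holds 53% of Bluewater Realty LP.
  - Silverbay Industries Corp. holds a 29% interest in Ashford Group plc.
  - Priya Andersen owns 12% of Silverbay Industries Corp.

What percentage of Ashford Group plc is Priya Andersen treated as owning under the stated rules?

By sibling attribution (R3), Priya Andersen is treated as also owning Farrukh Andersen's interest in Bluewater Realty LP, giving 53% + 19% = 72%.
By sibling attribution (R3), Priya Andersen is treated as also owning Farrukh Andersen's interest in Silverbay Industries Corp, giving 12% + 15% = 27%.
Chain via Bluewater Realty LP (R2): 72% × 27% = 19.44% of Ashford Group plc.
Chain via Silverbay Industries Corp. (R2): 27% × 29% = 7.83% of Ashford Group plc.
Aggregating (R1): 19.44% + 7.83% = 27.27%.

27.27%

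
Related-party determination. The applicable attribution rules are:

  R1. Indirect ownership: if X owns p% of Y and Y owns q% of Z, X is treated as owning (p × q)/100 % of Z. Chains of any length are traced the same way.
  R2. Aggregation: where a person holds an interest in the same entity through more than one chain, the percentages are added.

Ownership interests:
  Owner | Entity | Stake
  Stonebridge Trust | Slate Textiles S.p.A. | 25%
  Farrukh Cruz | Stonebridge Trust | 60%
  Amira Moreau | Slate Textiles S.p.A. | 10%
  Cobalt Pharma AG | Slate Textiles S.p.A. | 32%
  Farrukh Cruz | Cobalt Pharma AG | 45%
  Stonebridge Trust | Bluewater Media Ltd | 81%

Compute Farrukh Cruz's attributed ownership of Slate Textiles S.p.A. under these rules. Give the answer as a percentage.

29.4%

Chain via Cobalt Pharma AG (R1): 45% × 32% = 14.4% of Slate Textiles S.p.A.
Chain via Stonebridge Trust (R1): 60% × 25% = 15% of Slate Textiles S.p.A.
Aggregating (R2): 14.4% + 15% = 29.4%.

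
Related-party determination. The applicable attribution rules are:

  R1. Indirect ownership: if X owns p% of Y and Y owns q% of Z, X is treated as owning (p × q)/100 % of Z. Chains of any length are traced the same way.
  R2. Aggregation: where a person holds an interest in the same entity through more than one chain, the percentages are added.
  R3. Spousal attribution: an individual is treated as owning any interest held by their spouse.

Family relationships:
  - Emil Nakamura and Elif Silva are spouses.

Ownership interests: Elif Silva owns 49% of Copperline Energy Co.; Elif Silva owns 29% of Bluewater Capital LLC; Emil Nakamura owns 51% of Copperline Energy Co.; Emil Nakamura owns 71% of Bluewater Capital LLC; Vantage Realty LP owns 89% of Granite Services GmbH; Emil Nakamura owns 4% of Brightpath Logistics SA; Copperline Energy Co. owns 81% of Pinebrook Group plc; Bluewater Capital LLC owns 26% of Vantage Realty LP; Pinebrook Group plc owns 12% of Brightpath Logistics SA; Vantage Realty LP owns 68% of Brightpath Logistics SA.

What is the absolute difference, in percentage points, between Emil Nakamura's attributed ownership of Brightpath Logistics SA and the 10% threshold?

21.4

By spousal attribution (R3), Emil Nakamura is treated as also owning Elif Silva's interest in Bluewater Capital LLC, giving 71% + 29% = 100%.
By spousal attribution (R3), Emil Nakamura is treated as also owning Elif Silva's interest in Copperline Energy Co, giving 51% + 49% = 100%.
Chain via Bluewater Capital LLC → Vantage Realty LP (R1): 100% × 26% × 68% = 17.68% of Brightpath Logistics SA.
Chain via Copperline Energy Co. → Pinebrook Group plc (R1): 100% × 81% × 12% = 9.72% of Brightpath Logistics SA.
Direct interest in Brightpath Logistics SA: 4%.
Aggregating (R2): 17.68% + 9.72% + 4% = 31.4%.
31.4% exceeds the 10% threshold by 21.4 percentage points.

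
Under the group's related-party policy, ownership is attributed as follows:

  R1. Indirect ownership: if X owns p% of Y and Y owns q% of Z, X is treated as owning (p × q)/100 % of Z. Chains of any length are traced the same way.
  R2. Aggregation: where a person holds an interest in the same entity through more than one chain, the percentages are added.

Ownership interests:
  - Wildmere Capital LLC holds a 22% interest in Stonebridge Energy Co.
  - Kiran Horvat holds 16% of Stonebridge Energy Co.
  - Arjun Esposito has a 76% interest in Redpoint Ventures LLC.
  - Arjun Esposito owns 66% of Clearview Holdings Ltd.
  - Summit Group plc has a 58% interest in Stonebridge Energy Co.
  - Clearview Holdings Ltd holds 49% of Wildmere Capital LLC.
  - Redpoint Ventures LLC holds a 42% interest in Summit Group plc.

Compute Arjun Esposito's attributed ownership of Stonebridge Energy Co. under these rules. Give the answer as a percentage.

Chain via Redpoint Ventures LLC → Summit Group plc (R1): 76% × 42% × 58% = 18.5136% of Stonebridge Energy Co.
Chain via Clearview Holdings Ltd → Wildmere Capital LLC (R1): 66% × 49% × 22% = 7.1148% of Stonebridge Energy Co.
Aggregating (R2): 18.5136% + 7.1148% = 25.6284%.

25.6284%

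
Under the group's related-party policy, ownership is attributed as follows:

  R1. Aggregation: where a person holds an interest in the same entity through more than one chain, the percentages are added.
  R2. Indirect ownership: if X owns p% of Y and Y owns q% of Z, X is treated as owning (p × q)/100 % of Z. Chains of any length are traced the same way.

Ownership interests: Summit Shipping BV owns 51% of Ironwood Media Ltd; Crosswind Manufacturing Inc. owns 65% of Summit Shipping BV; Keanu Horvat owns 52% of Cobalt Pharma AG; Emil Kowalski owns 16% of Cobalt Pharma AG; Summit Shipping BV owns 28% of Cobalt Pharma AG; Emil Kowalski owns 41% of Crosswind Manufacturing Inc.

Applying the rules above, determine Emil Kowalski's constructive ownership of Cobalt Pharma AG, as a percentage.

Chain via Crosswind Manufacturing Inc. → Summit Shipping BV (R2): 41% × 65% × 28% = 7.462% of Cobalt Pharma AG.
Direct interest in Cobalt Pharma AG: 16%.
Aggregating (R1): 7.462% + 16% = 23.462%.

23.462%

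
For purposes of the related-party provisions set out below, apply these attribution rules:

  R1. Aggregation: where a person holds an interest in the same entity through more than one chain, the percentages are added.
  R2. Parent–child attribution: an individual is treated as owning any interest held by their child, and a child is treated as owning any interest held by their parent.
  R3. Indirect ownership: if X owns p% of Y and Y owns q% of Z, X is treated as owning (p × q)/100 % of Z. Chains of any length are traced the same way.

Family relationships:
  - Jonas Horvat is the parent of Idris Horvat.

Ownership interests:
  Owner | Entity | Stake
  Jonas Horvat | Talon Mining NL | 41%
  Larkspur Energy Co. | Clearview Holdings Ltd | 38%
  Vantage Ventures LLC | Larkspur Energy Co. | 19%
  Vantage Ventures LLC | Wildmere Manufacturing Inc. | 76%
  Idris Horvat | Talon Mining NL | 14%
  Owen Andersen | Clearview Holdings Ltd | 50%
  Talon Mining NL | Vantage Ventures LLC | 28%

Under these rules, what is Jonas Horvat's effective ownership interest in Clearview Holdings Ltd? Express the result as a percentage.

1.11188%

By parent–child attribution (R2), Jonas Horvat is treated as also owning Idris Horvat's interest in Talon Mining NL, giving 41% + 14% = 55%.
Chain via Talon Mining NL → Vantage Ventures LLC → Larkspur Energy Co. (R3): 55% × 28% × 19% × 38% = 1.11188% of Clearview Holdings Ltd.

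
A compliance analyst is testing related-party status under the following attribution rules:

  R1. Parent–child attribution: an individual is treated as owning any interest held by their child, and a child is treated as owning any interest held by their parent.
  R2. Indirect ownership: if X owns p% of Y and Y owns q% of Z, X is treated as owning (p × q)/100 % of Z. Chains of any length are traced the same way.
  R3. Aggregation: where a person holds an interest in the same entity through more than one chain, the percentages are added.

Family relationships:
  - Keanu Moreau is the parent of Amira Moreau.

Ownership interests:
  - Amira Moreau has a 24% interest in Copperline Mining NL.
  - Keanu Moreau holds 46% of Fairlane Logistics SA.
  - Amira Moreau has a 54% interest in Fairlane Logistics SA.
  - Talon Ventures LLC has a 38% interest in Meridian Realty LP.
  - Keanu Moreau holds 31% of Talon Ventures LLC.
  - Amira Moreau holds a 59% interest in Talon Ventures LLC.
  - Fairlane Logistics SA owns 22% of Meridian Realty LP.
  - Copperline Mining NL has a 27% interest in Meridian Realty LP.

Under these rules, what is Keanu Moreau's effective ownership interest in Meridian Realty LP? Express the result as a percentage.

62.68%

By parent–child attribution (R1), Keanu Moreau is treated as also owning Amira Moreau's interest in Talon Ventures LLC, giving 31% + 59% = 90%.
By parent–child attribution (R1), Keanu Moreau is treated as also owning Amira Moreau's interest in Fairlane Logistics SA, giving 46% + 54% = 100%.
By parent–child attribution (R1), Keanu Moreau is treated as owning Amira Moreau's 24% interest in Copperline Mining NL.
Chain via Talon Ventures LLC (R2): 90% × 38% = 34.2% of Meridian Realty LP.
Chain via Fairlane Logistics SA (R2): 100% × 22% = 22% of Meridian Realty LP.
Chain via Copperline Mining NL (R2): 24% × 27% = 6.48% of Meridian Realty LP.
Aggregating (R3): 34.2% + 22% + 6.48% = 62.68%.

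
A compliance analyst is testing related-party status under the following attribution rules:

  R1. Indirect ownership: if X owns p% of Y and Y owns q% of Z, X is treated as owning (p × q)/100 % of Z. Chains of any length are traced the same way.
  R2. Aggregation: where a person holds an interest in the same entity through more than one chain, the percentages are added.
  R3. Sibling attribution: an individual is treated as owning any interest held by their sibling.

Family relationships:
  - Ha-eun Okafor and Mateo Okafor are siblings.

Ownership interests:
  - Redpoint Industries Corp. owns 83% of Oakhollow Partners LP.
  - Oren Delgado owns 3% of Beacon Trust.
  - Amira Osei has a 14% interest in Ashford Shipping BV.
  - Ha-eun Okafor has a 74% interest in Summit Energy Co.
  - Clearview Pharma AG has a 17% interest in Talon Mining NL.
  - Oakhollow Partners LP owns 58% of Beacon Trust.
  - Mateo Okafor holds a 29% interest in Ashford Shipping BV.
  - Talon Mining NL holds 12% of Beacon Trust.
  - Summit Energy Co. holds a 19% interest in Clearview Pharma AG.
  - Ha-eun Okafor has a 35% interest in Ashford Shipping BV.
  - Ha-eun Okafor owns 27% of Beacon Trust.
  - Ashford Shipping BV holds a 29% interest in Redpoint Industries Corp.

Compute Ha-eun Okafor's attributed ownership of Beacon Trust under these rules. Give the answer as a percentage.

By sibling attribution (R3), Ha-eun Okafor is treated as also owning Mateo Okafor's interest in Ashford Shipping BV, giving 35% + 29% = 64%.
Chain via Ashford Shipping BV → Redpoint Industries Corp. → Oakhollow Partners LP (R1): 64% × 29% × 83% × 58% = 8.934784% of Beacon Trust.
Chain via Summit Energy Co. → Clearview Pharma AG → Talon Mining NL (R1): 74% × 19% × 17% × 12% = 0.286824% of Beacon Trust.
Direct interest in Beacon Trust: 27%.
Aggregating (R2): 8.934784% + 0.286824% + 27% = 36.221608%.

36.221608%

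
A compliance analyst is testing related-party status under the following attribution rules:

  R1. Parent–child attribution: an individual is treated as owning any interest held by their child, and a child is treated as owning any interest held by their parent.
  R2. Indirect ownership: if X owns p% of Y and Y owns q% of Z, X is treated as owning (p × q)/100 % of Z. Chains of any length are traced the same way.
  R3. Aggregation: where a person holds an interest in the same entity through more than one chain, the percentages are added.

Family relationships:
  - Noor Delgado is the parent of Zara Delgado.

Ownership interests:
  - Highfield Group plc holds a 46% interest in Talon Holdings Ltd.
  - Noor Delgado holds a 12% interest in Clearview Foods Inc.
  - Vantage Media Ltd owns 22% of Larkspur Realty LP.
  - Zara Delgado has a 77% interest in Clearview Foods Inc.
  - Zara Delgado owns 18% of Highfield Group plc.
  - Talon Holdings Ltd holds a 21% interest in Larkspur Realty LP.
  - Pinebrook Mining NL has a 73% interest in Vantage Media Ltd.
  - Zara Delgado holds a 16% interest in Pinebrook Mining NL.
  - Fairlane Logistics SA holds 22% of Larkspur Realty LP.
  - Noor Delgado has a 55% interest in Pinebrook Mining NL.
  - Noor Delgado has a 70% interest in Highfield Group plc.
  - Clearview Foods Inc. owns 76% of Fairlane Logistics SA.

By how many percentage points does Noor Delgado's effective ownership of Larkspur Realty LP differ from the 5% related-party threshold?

29.7842

By parent–child attribution (R1), Noor Delgado is treated as also owning Zara Delgado's interest in Highfield Group plc, giving 70% + 18% = 88%.
By parent–child attribution (R1), Noor Delgado is treated as also owning Zara Delgado's interest in Clearview Foods Inc, giving 12% + 77% = 89%.
By parent–child attribution (R1), Noor Delgado is treated as also owning Zara Delgado's interest in Pinebrook Mining NL, giving 55% + 16% = 71%.
Chain via Highfield Group plc → Talon Holdings Ltd (R2): 88% × 46% × 21% = 8.5008% of Larkspur Realty LP.
Chain via Clearview Foods Inc. → Fairlane Logistics SA (R2): 89% × 76% × 22% = 14.8808% of Larkspur Realty LP.
Chain via Pinebrook Mining NL → Vantage Media Ltd (R2): 71% × 73% × 22% = 11.4026% of Larkspur Realty LP.
Aggregating (R3): 8.5008% + 14.8808% + 11.4026% = 34.7842%.
34.7842% exceeds the 5% threshold by 29.7842 percentage points.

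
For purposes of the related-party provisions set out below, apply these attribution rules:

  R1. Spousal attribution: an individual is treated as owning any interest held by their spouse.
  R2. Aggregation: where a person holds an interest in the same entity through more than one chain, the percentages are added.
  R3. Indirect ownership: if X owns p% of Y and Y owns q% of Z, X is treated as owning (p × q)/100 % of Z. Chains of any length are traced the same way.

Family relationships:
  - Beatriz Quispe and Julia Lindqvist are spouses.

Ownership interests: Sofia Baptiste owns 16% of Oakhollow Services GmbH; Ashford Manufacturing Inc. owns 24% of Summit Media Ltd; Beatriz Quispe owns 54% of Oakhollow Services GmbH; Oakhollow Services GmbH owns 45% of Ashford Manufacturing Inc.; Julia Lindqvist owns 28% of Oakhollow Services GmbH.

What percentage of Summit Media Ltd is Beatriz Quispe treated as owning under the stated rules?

8.856%

By spousal attribution (R1), Beatriz Quispe is treated as also owning Julia Lindqvist's interest in Oakhollow Services GmbH, giving 54% + 28% = 82%.
Chain via Oakhollow Services GmbH → Ashford Manufacturing Inc. (R3): 82% × 45% × 24% = 8.856% of Summit Media Ltd.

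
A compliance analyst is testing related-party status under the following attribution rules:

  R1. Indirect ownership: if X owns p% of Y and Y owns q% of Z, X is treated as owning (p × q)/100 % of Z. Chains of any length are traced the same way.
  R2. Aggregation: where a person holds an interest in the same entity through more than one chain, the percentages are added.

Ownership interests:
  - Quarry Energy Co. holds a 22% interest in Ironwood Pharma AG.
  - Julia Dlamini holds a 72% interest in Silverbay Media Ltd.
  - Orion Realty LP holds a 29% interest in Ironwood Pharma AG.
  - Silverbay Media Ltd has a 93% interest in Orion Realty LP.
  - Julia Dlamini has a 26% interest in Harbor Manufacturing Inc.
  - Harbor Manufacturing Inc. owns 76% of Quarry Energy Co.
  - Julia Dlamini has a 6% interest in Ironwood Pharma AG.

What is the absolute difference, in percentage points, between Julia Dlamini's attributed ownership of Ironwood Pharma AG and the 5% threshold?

24.7656

Chain via Silverbay Media Ltd → Orion Realty LP (R1): 72% × 93% × 29% = 19.4184% of Ironwood Pharma AG.
Chain via Harbor Manufacturing Inc. → Quarry Energy Co. (R1): 26% × 76% × 22% = 4.3472% of Ironwood Pharma AG.
Direct interest in Ironwood Pharma AG: 6%.
Aggregating (R2): 19.4184% + 4.3472% + 6% = 29.7656%.
29.7656% exceeds the 5% threshold by 24.7656 percentage points.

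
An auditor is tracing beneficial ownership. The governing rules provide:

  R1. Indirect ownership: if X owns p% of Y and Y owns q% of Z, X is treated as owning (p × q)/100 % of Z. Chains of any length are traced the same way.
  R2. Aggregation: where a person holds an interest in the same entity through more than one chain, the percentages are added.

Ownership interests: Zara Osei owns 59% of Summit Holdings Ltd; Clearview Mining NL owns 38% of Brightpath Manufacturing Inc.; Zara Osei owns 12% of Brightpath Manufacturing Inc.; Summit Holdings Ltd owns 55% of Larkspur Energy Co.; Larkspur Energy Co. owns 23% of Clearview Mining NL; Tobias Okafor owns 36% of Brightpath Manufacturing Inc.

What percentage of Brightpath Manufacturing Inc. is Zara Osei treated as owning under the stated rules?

Chain via Summit Holdings Ltd → Larkspur Energy Co. → Clearview Mining NL (R1): 59% × 55% × 23% × 38% = 2.83613% of Brightpath Manufacturing Inc.
Direct interest in Brightpath Manufacturing Inc: 12%.
Aggregating (R2): 2.83613% + 12% = 14.83613%.

14.83613%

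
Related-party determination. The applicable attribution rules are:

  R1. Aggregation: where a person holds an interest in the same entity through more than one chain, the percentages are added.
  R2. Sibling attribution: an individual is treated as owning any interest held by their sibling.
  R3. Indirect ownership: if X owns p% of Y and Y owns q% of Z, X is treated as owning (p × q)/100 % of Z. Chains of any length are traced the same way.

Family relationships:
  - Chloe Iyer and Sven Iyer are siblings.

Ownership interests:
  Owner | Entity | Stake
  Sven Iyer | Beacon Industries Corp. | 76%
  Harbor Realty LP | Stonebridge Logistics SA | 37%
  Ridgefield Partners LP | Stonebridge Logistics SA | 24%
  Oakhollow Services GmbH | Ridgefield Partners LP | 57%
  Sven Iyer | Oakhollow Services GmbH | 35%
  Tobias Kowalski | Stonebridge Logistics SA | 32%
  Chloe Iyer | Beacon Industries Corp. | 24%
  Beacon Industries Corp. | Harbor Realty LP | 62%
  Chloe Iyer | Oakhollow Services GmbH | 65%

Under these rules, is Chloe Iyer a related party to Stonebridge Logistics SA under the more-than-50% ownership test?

By sibling attribution (R2), Chloe Iyer is treated as also owning Sven Iyer's interest in Oakhollow Services GmbH, giving 65% + 35% = 100%.
By sibling attribution (R2), Chloe Iyer is treated as also owning Sven Iyer's interest in Beacon Industries Corp, giving 24% + 76% = 100%.
Chain via Oakhollow Services GmbH → Ridgefield Partners LP (R3): 100% × 57% × 24% = 13.68% of Stonebridge Logistics SA.
Chain via Beacon Industries Corp. → Harbor Realty LP (R3): 100% × 62% × 37% = 22.94% of Stonebridge Logistics SA.
Aggregating (R1): 13.68% + 22.94% = 36.62%.
36.62% does not exceed the 50% threshold, so Chloe is not a related party to Stonebridge Logistics SA.

No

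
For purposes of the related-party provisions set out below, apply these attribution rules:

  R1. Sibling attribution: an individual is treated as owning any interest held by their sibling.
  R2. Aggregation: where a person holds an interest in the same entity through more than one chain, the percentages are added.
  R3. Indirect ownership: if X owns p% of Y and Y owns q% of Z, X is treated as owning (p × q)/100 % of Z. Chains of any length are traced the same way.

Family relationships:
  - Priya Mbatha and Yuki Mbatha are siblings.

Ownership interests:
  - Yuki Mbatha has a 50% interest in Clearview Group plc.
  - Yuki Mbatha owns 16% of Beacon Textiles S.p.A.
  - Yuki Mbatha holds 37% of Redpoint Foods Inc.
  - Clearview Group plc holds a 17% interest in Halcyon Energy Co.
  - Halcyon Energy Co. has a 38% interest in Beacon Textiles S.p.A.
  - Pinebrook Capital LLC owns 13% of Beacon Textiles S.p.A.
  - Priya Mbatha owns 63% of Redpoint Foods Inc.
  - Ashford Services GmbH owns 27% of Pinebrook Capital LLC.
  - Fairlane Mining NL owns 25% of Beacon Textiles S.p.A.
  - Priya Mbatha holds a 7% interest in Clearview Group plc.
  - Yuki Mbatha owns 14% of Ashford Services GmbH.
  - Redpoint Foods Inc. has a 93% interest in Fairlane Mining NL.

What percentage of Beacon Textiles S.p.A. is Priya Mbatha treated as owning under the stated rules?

43.4236%

By sibling attribution (R1), Priya Mbatha is treated as also owning Yuki Mbatha's interest in Redpoint Foods Inc, giving 63% + 37% = 100%.
By sibling attribution (R1), Priya Mbatha is treated as also owning Yuki Mbatha's interest in Clearview Group plc, giving 7% + 50% = 57%.
By sibling attribution (R1), Priya Mbatha is treated as owning Yuki Mbatha's 14% interest in Ashford Services GmbH.
By sibling attribution (R1), Priya Mbatha is treated as owning Yuki Mbatha's 16% interest in Beacon Textiles S.p.A.
Chain via Redpoint Foods Inc. → Fairlane Mining NL (R3): 100% × 93% × 25% = 23.25% of Beacon Textiles S.p.A.
Chain via Clearview Group plc → Halcyon Energy Co. (R3): 57% × 17% × 38% = 3.6822% of Beacon Textiles S.p.A.
Chain via Ashford Services GmbH → Pinebrook Capital LLC (R3): 14% × 27% × 13% = 0.4914% of Beacon Textiles S.p.A.
Direct interest in Beacon Textiles S.p.A: 16%.
Aggregating (R2): 23.25% + 3.6822% + 0.4914% + 16% = 43.4236%.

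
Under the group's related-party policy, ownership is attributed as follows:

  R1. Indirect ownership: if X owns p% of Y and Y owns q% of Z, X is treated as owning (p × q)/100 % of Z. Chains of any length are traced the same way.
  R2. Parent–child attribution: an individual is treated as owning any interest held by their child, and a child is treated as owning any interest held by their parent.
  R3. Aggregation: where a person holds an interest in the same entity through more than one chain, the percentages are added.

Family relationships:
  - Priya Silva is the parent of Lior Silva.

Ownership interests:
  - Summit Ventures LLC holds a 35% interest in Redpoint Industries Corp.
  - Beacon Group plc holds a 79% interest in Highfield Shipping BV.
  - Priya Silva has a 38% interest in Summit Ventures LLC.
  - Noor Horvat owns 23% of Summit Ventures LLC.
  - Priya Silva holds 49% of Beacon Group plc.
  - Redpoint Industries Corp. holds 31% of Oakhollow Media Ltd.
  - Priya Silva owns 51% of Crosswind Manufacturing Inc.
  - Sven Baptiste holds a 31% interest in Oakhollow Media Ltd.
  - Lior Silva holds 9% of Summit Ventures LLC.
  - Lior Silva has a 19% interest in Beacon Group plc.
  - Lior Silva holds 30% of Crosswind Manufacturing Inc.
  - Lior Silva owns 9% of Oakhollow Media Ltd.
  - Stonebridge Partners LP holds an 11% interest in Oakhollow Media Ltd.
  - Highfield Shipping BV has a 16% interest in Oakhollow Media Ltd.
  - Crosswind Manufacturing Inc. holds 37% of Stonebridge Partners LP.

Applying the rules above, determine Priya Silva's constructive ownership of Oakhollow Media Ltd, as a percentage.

25.9914%

By parent–child attribution (R2), Priya Silva is treated as also owning Lior Silva's interest in Summit Ventures LLC, giving 38% + 9% = 47%.
By parent–child attribution (R2), Priya Silva is treated as also owning Lior Silva's interest in Beacon Group plc, giving 49% + 19% = 68%.
By parent–child attribution (R2), Priya Silva is treated as also owning Lior Silva's interest in Crosswind Manufacturing Inc, giving 51% + 30% = 81%.
By parent–child attribution (R2), Priya Silva is treated as owning Lior Silva's 9% interest in Oakhollow Media Ltd.
Chain via Summit Ventures LLC → Redpoint Industries Corp. (R1): 47% × 35% × 31% = 5.0995% of Oakhollow Media Ltd.
Chain via Beacon Group plc → Highfield Shipping BV (R1): 68% × 79% × 16% = 8.5952% of Oakhollow Media Ltd.
Chain via Crosswind Manufacturing Inc. → Stonebridge Partners LP (R1): 81% × 37% × 11% = 3.2967% of Oakhollow Media Ltd.
Direct interest in Oakhollow Media Ltd: 9%.
Aggregating (R3): 5.0995% + 8.5952% + 3.2967% + 9% = 25.9914%.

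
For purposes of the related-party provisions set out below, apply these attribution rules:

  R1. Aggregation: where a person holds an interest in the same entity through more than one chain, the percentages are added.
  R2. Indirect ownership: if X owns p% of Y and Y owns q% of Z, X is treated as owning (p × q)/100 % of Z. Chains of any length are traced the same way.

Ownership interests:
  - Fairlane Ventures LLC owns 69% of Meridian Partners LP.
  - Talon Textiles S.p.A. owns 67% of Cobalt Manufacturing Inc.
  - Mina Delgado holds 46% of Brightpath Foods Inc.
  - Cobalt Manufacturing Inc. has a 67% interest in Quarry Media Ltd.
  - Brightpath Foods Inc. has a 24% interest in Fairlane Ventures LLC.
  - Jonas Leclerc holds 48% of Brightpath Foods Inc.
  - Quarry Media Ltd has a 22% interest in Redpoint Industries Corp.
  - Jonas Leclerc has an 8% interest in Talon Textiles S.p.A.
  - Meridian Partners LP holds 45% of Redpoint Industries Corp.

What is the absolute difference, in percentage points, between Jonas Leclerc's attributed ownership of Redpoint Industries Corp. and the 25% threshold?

20.632976

Chain via Brightpath Foods Inc. → Fairlane Ventures LLC → Meridian Partners LP (R2): 48% × 24% × 69% × 45% = 3.57696% of Redpoint Industries Corp.
Chain via Talon Textiles S.p.A. → Cobalt Manufacturing Inc. → Quarry Media Ltd (R2): 8% × 67% × 67% × 22% = 0.790064% of Redpoint Industries Corp.
Aggregating (R1): 3.57696% + 0.790064% = 4.367024%.
4.367024% falls short of the 25% threshold by 20.632976 percentage points.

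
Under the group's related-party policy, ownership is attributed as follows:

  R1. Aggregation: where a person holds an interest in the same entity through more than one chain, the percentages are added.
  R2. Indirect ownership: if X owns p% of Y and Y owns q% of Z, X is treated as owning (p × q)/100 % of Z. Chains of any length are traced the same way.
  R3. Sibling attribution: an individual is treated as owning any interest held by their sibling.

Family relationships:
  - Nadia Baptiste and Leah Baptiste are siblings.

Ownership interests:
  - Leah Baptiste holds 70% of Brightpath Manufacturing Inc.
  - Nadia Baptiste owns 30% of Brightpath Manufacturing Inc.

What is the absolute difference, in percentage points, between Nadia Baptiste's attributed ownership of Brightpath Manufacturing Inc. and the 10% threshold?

By sibling attribution (R3), Nadia Baptiste is treated as also owning Leah Baptiste's interest in Brightpath Manufacturing Inc, giving 30% + 70% = 100%.
Direct interest in Brightpath Manufacturing Inc: 100%.
100% exceeds the 10% threshold by 90 percentage points.

90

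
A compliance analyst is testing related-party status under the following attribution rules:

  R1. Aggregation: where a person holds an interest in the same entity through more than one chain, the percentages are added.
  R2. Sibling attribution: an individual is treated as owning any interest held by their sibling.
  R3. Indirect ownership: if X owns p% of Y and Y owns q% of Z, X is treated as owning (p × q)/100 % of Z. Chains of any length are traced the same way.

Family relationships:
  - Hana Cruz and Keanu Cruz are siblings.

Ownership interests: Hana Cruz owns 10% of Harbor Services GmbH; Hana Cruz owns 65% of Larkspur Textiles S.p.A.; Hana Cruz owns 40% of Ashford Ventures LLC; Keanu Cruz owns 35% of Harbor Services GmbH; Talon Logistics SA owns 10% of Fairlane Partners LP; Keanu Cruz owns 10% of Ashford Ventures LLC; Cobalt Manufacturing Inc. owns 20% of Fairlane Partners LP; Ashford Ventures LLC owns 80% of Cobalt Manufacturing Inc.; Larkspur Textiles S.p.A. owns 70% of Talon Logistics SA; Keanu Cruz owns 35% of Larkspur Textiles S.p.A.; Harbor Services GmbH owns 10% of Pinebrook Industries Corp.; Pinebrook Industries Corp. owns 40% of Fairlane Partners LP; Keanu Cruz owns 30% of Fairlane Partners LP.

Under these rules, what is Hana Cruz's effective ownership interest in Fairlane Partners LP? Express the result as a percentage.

46.8%

By sibling attribution (R2), Hana Cruz is treated as also owning Keanu Cruz's interest in Harbor Services GmbH, giving 10% + 35% = 45%.
By sibling attribution (R2), Hana Cruz is treated as also owning Keanu Cruz's interest in Larkspur Textiles S.p.A, giving 65% + 35% = 100%.
By sibling attribution (R2), Hana Cruz is treated as also owning Keanu Cruz's interest in Ashford Ventures LLC, giving 40% + 10% = 50%.
By sibling attribution (R2), Hana Cruz is treated as owning Keanu Cruz's 30% interest in Fairlane Partners LP.
Chain via Harbor Services GmbH → Pinebrook Industries Corp. (R3): 45% × 10% × 40% = 1.8% of Fairlane Partners LP.
Chain via Larkspur Textiles S.p.A. → Talon Logistics SA (R3): 100% × 70% × 10% = 7% of Fairlane Partners LP.
Chain via Ashford Ventures LLC → Cobalt Manufacturing Inc. (R3): 50% × 80% × 20% = 8% of Fairlane Partners LP.
Direct interest in Fairlane Partners LP: 30%.
Aggregating (R1): 1.8% + 7% + 8% + 30% = 46.8%.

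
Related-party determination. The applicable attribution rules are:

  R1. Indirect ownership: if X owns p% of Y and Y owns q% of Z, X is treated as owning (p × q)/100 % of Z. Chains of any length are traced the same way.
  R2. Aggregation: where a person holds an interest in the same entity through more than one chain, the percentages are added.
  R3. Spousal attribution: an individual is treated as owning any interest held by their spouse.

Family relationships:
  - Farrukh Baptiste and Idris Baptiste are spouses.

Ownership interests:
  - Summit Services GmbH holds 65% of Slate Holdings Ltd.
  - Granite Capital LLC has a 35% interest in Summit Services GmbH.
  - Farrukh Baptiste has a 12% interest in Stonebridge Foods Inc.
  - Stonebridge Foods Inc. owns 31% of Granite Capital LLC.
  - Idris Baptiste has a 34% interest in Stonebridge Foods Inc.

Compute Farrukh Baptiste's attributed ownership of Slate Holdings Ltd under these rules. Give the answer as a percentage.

3.24415%

By spousal attribution (R3), Farrukh Baptiste is treated as also owning Idris Baptiste's interest in Stonebridge Foods Inc, giving 12% + 34% = 46%.
Chain via Stonebridge Foods Inc. → Granite Capital LLC → Summit Services GmbH (R1): 46% × 31% × 35% × 65% = 3.24415% of Slate Holdings Ltd.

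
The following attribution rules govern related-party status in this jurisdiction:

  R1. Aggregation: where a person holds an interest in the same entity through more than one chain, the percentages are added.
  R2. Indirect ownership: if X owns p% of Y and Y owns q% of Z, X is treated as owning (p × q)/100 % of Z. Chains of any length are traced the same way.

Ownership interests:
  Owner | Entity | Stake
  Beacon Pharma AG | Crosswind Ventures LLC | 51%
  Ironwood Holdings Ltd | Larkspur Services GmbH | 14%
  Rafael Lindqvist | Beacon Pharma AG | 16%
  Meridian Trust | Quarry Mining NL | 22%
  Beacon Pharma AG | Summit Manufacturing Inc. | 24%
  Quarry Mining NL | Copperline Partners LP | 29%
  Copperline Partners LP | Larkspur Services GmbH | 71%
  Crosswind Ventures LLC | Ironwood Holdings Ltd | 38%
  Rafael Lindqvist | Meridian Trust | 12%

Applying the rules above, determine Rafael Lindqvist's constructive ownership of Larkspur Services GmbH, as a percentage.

0.977688%

Chain via Beacon Pharma AG → Crosswind Ventures LLC → Ironwood Holdings Ltd (R2): 16% × 51% × 38% × 14% = 0.434112% of Larkspur Services GmbH.
Chain via Meridian Trust → Quarry Mining NL → Copperline Partners LP (R2): 12% × 22% × 29% × 71% = 0.543576% of Larkspur Services GmbH.
Aggregating (R1): 0.434112% + 0.543576% = 0.977688%.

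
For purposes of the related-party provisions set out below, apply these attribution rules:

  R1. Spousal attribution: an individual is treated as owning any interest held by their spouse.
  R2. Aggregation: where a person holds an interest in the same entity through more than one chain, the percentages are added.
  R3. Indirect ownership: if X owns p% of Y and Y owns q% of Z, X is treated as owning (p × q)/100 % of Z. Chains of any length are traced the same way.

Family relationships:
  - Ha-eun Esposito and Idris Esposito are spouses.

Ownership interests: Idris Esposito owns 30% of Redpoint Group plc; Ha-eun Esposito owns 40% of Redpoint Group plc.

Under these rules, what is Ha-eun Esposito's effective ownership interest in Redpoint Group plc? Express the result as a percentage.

By spousal attribution (R1), Ha-eun Esposito is treated as also owning Idris Esposito's interest in Redpoint Group plc, giving 40% + 30% = 70%.
Direct interest in Redpoint Group plc: 70%.

70%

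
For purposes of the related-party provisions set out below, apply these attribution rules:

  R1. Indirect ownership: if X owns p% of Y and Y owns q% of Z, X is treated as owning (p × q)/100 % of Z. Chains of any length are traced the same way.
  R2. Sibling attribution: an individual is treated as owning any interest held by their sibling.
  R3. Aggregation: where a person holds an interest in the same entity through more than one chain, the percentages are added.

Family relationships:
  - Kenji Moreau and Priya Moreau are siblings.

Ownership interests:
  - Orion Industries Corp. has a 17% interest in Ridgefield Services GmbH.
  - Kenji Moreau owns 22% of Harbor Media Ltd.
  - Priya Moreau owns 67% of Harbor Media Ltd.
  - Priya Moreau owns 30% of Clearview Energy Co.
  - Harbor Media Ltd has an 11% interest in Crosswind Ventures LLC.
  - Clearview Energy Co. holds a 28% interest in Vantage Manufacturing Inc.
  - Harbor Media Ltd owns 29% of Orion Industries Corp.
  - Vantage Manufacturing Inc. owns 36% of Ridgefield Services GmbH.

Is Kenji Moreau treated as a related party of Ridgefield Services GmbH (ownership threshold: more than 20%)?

By sibling attribution (R2), Kenji Moreau is treated as also owning Priya Moreau's interest in Harbor Media Ltd, giving 22% + 67% = 89%.
By sibling attribution (R2), Kenji Moreau is treated as owning Priya Moreau's 30% interest in Clearview Energy Co.
Chain via Harbor Media Ltd → Orion Industries Corp. (R1): 89% × 29% × 17% = 4.3877% of Ridgefield Services GmbH.
Chain via Clearview Energy Co. → Vantage Manufacturing Inc. (R1): 30% × 28% × 36% = 3.024% of Ridgefield Services GmbH.
Aggregating (R3): 4.3877% + 3.024% = 7.4117%.
7.4117% does not exceed the 20% threshold, so Kenji is not a related party to Ridgefield Services GmbH.

No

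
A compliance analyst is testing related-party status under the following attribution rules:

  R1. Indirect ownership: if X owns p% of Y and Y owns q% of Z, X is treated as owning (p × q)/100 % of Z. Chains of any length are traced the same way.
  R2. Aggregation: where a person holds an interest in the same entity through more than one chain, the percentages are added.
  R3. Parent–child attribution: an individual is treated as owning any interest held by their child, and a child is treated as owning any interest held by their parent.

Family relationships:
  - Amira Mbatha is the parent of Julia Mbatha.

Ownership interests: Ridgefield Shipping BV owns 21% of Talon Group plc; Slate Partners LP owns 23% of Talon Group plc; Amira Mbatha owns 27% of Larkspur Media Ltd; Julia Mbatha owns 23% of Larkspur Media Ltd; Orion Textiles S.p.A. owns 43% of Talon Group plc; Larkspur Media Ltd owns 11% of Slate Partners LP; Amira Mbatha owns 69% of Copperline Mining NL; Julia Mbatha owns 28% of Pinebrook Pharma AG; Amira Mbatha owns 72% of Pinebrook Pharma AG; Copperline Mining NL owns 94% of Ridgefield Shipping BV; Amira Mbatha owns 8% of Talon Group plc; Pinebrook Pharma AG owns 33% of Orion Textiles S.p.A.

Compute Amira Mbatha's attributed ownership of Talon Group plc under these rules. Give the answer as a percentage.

By parent–child attribution (R3), Amira Mbatha is treated as also owning Julia Mbatha's interest in Pinebrook Pharma AG, giving 72% + 28% = 100%.
By parent–child attribution (R3), Amira Mbatha is treated as also owning Julia Mbatha's interest in Larkspur Media Ltd, giving 27% + 23% = 50%.
Chain via Pinebrook Pharma AG → Orion Textiles S.p.A. (R1): 100% × 33% × 43% = 14.19% of Talon Group plc.
Chain via Copperline Mining NL → Ridgefield Shipping BV (R1): 69% × 94% × 21% = 13.6206% of Talon Group plc.
Chain via Larkspur Media Ltd → Slate Partners LP (R1): 50% × 11% × 23% = 1.265% of Talon Group plc.
Direct interest in Talon Group plc: 8%.
Aggregating (R2): 14.19% + 13.6206% + 1.265% + 8% = 37.0756%.

37.0756%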